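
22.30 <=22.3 True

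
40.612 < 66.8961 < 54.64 False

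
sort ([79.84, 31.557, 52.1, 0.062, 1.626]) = [0.062, 1.626, 31.557, 52.1, 79.84]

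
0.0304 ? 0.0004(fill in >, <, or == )>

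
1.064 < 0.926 False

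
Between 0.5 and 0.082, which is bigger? 0.5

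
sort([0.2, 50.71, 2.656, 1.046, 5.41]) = [0.2, 1.046, 2.656, 5.41, 50.71]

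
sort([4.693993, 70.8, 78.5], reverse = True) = [78.5, 70.8, 4.693993]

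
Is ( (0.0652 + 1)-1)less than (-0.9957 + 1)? No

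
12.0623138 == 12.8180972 False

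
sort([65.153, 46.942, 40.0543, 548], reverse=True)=[548, 65.153, 46.942, 40.0543]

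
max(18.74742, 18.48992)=18.74742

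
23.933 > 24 False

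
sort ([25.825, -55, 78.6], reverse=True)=[78.6, 25.825, -55]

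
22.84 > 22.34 True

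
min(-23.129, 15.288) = -23.129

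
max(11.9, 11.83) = 11.9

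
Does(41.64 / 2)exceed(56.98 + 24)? No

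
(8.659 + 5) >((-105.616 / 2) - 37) True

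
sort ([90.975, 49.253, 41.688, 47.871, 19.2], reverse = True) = [90.975, 49.253, 47.871, 41.688, 19.2]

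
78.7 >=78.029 True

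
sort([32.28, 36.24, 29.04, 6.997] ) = [6.997, 29.04, 32.28, 36.24]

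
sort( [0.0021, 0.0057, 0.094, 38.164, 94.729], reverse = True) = [94.729, 38.164, 0.094, 0.0057, 0.0021]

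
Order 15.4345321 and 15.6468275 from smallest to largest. 15.4345321, 15.6468275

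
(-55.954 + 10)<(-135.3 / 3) True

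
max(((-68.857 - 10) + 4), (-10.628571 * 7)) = -74.399997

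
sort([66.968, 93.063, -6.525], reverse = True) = [93.063, 66.968, -6.525]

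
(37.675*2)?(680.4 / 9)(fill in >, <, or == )<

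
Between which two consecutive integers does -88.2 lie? -89 and -88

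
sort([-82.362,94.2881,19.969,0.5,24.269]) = [-82.362,0.5,19.969,24.269,94.2881]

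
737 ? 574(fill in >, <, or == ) >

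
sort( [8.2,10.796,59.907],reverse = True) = [59.907,10.796,8.2]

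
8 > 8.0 False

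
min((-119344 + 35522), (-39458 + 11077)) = -83822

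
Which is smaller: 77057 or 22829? 22829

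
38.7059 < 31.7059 False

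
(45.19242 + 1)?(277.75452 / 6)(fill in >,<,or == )<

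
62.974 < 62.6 False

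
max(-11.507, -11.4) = -11.4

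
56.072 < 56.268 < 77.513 True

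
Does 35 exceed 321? No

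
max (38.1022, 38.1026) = 38.1026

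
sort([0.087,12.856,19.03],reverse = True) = [19.03,12.856,0.087]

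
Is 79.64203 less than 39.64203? No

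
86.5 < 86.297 False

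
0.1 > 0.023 True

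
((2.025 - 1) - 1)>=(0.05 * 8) False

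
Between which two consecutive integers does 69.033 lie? 69 and 70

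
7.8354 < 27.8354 True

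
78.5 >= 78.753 False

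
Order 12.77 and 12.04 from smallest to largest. 12.04, 12.77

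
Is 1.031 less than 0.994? No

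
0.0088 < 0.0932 True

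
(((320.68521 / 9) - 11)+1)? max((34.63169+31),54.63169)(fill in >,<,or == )<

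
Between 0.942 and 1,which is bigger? 1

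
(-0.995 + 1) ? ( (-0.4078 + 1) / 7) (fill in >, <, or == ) <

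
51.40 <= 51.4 True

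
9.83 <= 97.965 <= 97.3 False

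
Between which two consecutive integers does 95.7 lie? 95 and 96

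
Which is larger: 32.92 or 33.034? 33.034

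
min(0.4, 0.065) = 0.065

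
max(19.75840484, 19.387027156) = 19.75840484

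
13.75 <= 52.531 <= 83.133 True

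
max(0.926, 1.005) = 1.005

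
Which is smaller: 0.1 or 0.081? 0.081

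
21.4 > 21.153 True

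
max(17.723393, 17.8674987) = 17.8674987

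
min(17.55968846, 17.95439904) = 17.55968846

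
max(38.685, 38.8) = 38.8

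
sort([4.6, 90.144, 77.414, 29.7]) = [4.6, 29.7, 77.414, 90.144]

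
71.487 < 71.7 True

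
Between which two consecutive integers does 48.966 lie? 48 and 49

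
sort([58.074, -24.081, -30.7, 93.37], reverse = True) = [93.37, 58.074, -24.081, -30.7]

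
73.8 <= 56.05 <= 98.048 False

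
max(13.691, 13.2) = 13.691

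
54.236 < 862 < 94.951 False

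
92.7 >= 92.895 False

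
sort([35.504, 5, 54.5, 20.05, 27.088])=[5, 20.05, 27.088, 35.504, 54.5]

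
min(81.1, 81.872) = 81.1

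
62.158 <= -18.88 False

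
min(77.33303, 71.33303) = 71.33303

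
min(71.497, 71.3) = 71.3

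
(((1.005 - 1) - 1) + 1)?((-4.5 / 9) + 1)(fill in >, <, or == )<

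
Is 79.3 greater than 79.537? No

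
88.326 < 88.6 True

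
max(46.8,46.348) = 46.8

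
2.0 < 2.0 False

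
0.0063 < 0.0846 True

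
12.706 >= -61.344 True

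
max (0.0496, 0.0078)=0.0496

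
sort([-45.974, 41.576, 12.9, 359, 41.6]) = [-45.974, 12.9, 41.576, 41.6, 359]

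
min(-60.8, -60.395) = -60.8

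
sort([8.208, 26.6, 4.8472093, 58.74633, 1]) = [1, 4.8472093, 8.208, 26.6, 58.74633]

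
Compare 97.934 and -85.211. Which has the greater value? 97.934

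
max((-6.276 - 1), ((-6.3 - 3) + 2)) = -7.276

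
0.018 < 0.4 True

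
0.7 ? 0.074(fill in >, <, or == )>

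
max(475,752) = 752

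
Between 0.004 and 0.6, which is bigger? 0.6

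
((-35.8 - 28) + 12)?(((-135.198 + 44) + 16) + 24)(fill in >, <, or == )<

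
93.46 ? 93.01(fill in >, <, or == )>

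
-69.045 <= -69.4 False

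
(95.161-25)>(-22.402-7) True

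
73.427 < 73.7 True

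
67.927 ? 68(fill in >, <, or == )<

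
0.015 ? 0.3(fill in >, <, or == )<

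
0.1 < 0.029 False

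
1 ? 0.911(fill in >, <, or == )>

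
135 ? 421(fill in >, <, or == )<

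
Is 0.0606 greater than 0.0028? Yes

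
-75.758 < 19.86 True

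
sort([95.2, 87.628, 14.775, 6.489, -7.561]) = [-7.561, 6.489, 14.775, 87.628, 95.2]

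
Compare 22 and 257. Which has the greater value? 257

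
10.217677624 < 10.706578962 True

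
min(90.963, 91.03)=90.963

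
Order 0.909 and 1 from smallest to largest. 0.909, 1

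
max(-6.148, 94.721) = 94.721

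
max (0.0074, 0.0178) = 0.0178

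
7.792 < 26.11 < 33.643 True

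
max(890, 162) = 890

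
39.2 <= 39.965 True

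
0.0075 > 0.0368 False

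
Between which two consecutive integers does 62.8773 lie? 62 and 63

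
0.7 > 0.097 True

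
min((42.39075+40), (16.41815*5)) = 82.09075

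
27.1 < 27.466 True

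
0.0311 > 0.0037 True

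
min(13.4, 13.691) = 13.4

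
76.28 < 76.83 True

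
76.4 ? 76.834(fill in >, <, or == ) <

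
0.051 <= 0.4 True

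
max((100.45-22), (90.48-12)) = 78.48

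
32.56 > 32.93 False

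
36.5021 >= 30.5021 True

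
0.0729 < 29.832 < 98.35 True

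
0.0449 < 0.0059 False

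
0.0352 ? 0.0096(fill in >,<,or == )>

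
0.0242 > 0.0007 True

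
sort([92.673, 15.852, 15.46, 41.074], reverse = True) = [92.673, 41.074, 15.852, 15.46]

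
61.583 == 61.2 False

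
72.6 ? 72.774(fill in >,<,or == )<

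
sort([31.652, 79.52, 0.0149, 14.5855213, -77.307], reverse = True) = [79.52, 31.652, 14.5855213, 0.0149, -77.307]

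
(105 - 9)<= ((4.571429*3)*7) True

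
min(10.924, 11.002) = 10.924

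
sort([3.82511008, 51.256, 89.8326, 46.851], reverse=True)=[89.8326, 51.256, 46.851, 3.82511008]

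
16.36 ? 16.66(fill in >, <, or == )<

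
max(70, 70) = 70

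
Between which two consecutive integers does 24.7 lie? 24 and 25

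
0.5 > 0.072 True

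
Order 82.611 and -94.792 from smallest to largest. -94.792, 82.611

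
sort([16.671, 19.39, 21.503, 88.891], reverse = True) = [88.891, 21.503, 19.39, 16.671]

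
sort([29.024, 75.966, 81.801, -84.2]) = [-84.2, 29.024, 75.966, 81.801]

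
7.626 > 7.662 False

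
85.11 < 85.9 True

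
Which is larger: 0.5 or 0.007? 0.5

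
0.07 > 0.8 False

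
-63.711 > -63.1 False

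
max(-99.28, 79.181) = 79.181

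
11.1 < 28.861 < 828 True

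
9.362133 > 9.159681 True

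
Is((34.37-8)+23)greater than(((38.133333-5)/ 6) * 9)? No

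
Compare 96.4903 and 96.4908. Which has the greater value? 96.4908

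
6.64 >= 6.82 False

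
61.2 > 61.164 True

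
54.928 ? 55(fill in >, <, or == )<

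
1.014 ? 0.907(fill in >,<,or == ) >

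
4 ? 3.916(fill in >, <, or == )>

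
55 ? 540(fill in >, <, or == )<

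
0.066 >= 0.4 False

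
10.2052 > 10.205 True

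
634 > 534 True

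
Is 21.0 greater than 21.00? No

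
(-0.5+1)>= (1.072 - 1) True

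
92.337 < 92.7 True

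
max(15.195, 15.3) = 15.3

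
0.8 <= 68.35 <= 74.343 True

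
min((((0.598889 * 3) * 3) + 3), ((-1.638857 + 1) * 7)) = -4.471999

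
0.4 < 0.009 False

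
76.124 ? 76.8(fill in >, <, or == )<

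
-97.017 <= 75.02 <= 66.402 False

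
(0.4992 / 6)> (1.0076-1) True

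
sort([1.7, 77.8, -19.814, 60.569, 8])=[-19.814, 1.7, 8, 60.569, 77.8]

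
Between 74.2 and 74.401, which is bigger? 74.401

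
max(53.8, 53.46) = 53.8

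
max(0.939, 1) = 1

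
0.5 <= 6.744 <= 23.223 True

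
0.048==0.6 False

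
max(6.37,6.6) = 6.6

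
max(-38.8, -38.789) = -38.789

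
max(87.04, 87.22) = 87.22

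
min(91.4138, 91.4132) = 91.4132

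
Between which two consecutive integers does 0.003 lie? 0 and 1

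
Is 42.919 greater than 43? No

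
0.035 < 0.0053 False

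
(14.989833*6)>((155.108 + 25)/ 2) False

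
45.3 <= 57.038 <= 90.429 True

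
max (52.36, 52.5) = 52.5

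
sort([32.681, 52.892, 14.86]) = [14.86, 32.681, 52.892]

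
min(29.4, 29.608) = 29.4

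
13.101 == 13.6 False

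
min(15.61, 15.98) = 15.61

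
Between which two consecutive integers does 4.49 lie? 4 and 5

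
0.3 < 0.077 False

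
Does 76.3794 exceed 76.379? Yes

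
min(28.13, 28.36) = 28.13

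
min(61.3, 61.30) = 61.3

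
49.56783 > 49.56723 True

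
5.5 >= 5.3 True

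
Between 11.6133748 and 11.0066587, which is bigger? 11.6133748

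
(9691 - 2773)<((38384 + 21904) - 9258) True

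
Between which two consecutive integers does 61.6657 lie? 61 and 62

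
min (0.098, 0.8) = 0.098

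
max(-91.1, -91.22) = -91.1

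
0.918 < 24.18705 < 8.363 False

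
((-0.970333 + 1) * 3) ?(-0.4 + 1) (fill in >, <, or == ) <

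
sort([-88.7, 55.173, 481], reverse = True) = [481, 55.173, -88.7]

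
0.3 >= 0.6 False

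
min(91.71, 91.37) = 91.37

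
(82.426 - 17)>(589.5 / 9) False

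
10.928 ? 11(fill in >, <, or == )<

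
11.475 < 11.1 False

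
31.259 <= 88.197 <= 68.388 False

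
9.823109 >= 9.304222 True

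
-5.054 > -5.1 True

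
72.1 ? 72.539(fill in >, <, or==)<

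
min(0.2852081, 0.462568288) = 0.2852081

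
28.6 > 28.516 True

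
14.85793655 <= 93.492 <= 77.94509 False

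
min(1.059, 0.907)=0.907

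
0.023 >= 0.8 False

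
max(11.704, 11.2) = 11.704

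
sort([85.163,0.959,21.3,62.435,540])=[0.959,21.3,62.435,85.163,540]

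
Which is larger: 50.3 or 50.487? 50.487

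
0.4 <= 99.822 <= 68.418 False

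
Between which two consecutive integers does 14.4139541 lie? 14 and 15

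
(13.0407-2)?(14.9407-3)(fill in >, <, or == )<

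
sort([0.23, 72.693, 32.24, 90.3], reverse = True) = [90.3, 72.693, 32.24, 0.23]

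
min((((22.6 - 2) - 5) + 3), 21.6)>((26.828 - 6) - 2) False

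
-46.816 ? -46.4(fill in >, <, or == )<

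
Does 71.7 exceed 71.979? No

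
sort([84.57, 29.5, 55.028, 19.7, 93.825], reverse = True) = [93.825, 84.57, 55.028, 29.5, 19.7]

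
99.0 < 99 False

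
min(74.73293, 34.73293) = 34.73293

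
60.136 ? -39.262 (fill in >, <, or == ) >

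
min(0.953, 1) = 0.953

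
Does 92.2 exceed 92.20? No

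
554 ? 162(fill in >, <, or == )>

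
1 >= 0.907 True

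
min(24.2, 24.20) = 24.2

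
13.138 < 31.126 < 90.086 True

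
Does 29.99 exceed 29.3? Yes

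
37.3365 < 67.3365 True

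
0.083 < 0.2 True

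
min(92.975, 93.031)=92.975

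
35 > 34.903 True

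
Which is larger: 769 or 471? 769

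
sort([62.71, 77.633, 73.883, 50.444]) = [50.444, 62.71, 73.883, 77.633]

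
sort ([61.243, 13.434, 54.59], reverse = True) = [61.243, 54.59, 13.434]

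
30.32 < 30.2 False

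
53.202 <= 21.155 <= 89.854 False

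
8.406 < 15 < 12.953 False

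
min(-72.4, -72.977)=-72.977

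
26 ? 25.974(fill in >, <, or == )>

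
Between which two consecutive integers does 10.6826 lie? 10 and 11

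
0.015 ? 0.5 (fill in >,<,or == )<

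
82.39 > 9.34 True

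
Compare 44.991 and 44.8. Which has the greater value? 44.991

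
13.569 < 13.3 False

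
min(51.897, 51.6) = 51.6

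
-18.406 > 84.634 False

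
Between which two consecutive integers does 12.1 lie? 12 and 13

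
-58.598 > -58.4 False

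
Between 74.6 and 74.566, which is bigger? 74.6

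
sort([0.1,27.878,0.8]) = [0.1,0.8,27.878]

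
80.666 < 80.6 False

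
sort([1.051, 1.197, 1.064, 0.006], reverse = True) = [1.197, 1.064, 1.051, 0.006]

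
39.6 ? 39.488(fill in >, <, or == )>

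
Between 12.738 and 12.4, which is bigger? 12.738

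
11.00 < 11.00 False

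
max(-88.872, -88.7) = -88.7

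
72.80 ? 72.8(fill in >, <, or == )==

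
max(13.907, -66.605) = 13.907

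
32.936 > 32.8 True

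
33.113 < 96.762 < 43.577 False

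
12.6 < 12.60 False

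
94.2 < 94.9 True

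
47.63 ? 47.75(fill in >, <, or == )<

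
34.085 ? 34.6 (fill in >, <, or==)<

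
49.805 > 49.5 True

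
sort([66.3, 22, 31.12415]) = [22, 31.12415, 66.3]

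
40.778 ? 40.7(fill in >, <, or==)>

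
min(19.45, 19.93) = 19.45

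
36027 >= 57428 False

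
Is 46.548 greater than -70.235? Yes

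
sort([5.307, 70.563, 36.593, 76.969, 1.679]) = [1.679, 5.307, 36.593, 70.563, 76.969]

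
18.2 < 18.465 True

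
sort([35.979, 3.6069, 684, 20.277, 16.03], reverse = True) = [684, 35.979, 20.277, 16.03, 3.6069]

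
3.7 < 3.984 True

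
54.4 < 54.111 False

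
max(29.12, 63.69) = 63.69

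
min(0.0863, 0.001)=0.001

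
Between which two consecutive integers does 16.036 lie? 16 and 17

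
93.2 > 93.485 False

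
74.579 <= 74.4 False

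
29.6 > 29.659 False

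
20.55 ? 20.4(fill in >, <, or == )>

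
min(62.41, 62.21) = 62.21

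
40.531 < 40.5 False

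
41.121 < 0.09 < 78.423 False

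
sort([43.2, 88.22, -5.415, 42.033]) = [-5.415, 42.033, 43.2, 88.22]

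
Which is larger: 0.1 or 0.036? 0.1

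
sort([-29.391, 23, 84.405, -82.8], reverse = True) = [84.405, 23, -29.391, -82.8]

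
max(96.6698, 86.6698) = 96.6698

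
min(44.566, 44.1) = 44.1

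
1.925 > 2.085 False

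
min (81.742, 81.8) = 81.742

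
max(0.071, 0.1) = 0.1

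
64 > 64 False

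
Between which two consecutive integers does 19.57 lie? 19 and 20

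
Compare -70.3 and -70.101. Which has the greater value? -70.101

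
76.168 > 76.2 False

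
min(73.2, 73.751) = 73.2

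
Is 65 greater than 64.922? Yes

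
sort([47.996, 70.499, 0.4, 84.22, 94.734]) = [0.4, 47.996, 70.499, 84.22, 94.734]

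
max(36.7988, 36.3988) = 36.7988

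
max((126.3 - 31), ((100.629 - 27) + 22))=95.629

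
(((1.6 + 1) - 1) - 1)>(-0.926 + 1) True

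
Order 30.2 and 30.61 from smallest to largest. 30.2, 30.61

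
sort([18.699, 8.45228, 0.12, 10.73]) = [0.12, 8.45228, 10.73, 18.699]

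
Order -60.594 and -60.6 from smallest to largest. -60.6, -60.594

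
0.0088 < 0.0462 True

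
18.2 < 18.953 True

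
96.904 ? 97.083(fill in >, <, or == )<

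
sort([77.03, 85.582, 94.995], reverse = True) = [94.995, 85.582, 77.03]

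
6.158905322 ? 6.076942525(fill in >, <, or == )>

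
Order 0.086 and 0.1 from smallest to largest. 0.086, 0.1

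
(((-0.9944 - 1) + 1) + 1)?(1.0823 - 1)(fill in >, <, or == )<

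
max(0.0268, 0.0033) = 0.0268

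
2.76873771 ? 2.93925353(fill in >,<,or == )<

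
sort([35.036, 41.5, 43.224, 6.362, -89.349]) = [-89.349, 6.362, 35.036, 41.5, 43.224]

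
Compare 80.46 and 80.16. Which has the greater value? 80.46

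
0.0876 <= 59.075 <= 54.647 False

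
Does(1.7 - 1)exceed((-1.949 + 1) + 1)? Yes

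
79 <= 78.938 False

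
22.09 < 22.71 True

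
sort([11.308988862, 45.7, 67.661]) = [11.308988862, 45.7, 67.661]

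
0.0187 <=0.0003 False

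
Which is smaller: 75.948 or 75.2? 75.2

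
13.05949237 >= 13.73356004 False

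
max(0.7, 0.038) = 0.7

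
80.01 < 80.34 True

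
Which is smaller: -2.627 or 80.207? -2.627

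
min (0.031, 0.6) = 0.031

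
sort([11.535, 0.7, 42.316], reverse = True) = [42.316, 11.535, 0.7]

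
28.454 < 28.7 True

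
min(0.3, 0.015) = 0.015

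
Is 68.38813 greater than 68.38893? No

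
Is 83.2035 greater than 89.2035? No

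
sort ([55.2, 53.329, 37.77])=[37.77, 53.329, 55.2]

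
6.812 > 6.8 True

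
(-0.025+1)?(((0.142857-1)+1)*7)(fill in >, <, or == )<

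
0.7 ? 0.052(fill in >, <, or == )>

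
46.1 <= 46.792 True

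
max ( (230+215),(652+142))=794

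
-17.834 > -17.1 False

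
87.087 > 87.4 False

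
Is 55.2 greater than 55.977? No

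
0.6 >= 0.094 True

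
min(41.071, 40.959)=40.959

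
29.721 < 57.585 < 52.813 False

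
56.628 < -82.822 False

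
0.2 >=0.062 True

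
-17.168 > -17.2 True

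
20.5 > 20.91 False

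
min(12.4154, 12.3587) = 12.3587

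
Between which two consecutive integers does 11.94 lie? 11 and 12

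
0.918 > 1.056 False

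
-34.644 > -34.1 False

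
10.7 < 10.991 True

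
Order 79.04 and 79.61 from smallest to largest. 79.04, 79.61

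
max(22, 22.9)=22.9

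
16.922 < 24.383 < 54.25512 True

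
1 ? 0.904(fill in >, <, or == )>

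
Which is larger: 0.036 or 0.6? 0.6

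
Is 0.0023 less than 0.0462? Yes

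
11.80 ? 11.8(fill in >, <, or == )==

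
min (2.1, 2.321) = 2.1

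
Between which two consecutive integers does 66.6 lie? 66 and 67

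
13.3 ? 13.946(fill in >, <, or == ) <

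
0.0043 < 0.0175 True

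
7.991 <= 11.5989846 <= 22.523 True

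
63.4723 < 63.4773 True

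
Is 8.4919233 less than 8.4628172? No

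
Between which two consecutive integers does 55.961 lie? 55 and 56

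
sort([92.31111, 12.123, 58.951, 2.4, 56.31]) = [2.4, 12.123, 56.31, 58.951, 92.31111]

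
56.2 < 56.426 True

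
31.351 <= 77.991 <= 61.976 False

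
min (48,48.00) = 48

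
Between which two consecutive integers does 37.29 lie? 37 and 38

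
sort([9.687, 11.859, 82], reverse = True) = [82, 11.859, 9.687]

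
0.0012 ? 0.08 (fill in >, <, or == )<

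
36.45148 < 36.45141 False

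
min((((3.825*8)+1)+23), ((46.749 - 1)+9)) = 54.6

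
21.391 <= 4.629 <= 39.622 False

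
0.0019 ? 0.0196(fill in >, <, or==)<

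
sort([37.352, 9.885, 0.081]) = [0.081, 9.885, 37.352]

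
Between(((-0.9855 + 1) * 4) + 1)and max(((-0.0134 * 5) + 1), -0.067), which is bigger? (((-0.9855 + 1) * 4) + 1)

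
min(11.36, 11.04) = 11.04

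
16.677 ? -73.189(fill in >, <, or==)>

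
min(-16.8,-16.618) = -16.8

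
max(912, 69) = 912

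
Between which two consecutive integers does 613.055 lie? 613 and 614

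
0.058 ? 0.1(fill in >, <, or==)<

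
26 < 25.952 False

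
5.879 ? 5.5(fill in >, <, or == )>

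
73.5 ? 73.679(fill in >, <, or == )<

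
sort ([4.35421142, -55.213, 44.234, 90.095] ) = [-55.213, 4.35421142, 44.234, 90.095]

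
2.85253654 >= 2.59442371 True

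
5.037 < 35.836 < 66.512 True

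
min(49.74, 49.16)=49.16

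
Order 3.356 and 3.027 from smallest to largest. 3.027, 3.356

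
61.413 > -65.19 True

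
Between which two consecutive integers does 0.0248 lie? 0 and 1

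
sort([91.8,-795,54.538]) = [-795,54.538,91.8]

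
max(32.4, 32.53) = 32.53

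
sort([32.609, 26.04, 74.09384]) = [26.04, 32.609, 74.09384]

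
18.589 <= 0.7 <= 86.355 False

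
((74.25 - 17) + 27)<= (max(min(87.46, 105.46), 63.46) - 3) True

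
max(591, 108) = 591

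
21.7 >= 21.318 True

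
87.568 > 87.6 False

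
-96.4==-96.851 False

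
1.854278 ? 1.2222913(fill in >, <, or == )>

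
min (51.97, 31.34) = 31.34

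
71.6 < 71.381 False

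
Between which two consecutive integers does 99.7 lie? 99 and 100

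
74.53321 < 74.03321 False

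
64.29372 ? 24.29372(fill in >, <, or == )>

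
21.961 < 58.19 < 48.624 False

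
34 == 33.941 False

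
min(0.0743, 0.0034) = 0.0034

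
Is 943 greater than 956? No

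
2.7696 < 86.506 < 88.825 True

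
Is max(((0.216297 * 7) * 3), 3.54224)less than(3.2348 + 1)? No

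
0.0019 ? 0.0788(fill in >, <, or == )<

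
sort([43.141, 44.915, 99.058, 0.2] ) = [0.2, 43.141, 44.915, 99.058]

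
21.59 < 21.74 True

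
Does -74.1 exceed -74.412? Yes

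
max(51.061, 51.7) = 51.7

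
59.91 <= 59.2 False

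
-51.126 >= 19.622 False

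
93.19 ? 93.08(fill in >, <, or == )>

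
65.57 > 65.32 True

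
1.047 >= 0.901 True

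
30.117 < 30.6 True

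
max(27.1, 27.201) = 27.201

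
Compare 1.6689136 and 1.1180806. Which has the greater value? 1.6689136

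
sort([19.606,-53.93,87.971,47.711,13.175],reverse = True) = [87.971,47.711,19.606,13.175,-53.93]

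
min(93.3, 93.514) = 93.3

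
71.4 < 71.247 False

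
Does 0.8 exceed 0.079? Yes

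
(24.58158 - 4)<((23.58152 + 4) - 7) False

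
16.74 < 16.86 True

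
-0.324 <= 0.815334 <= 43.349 True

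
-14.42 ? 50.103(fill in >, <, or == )<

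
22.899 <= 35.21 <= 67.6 True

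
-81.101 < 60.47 True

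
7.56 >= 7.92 False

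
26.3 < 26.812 True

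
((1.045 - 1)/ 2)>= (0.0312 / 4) True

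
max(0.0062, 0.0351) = 0.0351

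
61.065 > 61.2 False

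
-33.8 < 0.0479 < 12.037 True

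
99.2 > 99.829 False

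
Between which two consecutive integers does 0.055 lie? 0 and 1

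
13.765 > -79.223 True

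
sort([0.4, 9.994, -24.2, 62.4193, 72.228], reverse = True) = [72.228, 62.4193, 9.994, 0.4, -24.2]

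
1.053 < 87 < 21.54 False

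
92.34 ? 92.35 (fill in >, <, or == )<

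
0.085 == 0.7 False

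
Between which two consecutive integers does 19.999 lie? 19 and 20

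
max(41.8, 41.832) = 41.832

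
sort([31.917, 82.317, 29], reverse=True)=[82.317, 31.917, 29]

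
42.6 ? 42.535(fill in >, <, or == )>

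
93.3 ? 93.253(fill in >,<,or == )>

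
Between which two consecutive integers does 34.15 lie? 34 and 35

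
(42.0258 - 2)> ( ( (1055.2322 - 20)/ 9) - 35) False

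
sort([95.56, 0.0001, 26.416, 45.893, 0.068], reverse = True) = [95.56, 45.893, 26.416, 0.068, 0.0001]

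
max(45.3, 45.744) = 45.744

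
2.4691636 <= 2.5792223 True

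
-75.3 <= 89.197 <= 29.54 False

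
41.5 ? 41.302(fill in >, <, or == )>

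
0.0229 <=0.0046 False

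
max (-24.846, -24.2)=-24.2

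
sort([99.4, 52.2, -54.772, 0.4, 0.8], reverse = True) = [99.4, 52.2, 0.8, 0.4, -54.772]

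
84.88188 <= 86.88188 True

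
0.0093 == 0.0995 False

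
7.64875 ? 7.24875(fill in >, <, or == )>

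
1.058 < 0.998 False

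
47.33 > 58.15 False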